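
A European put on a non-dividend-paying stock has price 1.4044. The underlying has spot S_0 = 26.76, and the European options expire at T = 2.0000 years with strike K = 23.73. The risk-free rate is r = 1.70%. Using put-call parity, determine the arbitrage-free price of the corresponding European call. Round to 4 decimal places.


Put-call parity: C - P = S_0 * exp(-qT) - K * exp(-rT).
S_0 * exp(-qT) = 26.7600 * 1.00000000 = 26.76000000
K * exp(-rT) = 23.7300 * 0.96657150 = 22.93674181
C = P + S*exp(-qT) - K*exp(-rT)
C = 1.4044 + 26.76000000 - 22.93674181 = 5.2277

Answer: Call price = 5.2277


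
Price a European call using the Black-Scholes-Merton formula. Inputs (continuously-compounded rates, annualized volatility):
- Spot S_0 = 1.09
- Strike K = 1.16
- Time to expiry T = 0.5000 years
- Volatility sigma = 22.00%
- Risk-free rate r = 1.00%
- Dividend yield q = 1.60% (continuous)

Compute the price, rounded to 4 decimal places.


Answer: Price = 0.0388

Derivation:
d1 = (ln(S/K) + (r - q + 0.5*sigma^2) * T) / (sigma * sqrt(T)) = -0.34161170
d2 = d1 - sigma * sqrt(T) = -0.49717519
exp(-rT) = 0.99501248; exp(-qT) = 0.99203191
C = S_0 * exp(-qT) * N(d1) - K * exp(-rT) * N(d2)
N(d1) = 0.36632157; N(d2) = 0.30953276
C = 1.0900 * 0.99203191 * 0.36632157 - 1.1600 * 0.99501248 * 0.30953276 = 0.0388


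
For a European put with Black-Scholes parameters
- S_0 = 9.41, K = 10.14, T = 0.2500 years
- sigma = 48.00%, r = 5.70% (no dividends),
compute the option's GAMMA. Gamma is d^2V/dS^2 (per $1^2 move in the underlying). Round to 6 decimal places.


Answer: Gamma = 0.175117

Derivation:
d1 = -0.1319376857; d2 = -0.3719376857
phi(d1) = 0.3954850433; exp(-qT) = 1.0000000000; exp(-rT) = 0.9858510507
Gamma = exp(-qT) * phi(d1) / (S * sigma * sqrt(T)) = 1.0000000000 * 0.3954850433 / (9.4100 * 0.4800 * 0.5000000000) = 0.175117


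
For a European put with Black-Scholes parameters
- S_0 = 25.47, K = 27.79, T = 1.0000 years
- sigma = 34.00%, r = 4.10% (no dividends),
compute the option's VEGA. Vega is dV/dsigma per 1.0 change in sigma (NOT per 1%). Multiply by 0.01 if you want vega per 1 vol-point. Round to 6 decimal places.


d1 = 0.0341913095; d2 = -0.3058086905
phi(d1) = 0.3987091577; exp(-qT) = 1.0000000000; exp(-rT) = 0.9598291299
Vega = S * exp(-qT) * phi(d1) * sqrt(T) = 25.4700 * 1.0000000000 * 0.3987091577 * 1.0000000000 = 10.155122

Answer: Vega = 10.155122


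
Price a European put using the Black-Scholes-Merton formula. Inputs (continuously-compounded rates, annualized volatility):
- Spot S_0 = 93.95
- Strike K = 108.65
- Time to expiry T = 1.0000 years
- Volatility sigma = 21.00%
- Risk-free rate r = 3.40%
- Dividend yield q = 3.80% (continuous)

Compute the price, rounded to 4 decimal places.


Answer: Price = 17.4310

Derivation:
d1 = (ln(S/K) + (r - q + 0.5*sigma^2) * T) / (sigma * sqrt(T)) = -0.60628086
d2 = d1 - sigma * sqrt(T) = -0.81628086
exp(-rT) = 0.96657150; exp(-qT) = 0.96271294
P = K * exp(-rT) * N(-d2) - S_0 * exp(-qT) * N(-d1)
N(-d1) = 0.72783587; N(-d2) = 0.79283024
P = 108.6500 * 0.96657150 * 0.79283024 - 93.9500 * 0.96271294 * 0.72783587 = 17.4310


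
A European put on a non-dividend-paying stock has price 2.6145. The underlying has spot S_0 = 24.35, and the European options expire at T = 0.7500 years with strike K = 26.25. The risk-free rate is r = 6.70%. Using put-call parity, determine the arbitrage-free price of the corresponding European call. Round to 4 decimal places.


Put-call parity: C - P = S_0 * exp(-qT) - K * exp(-rT).
S_0 * exp(-qT) = 24.3500 * 1.00000000 = 24.35000000
K * exp(-rT) = 26.2500 * 0.95099165 = 24.96353073
C = P + S*exp(-qT) - K*exp(-rT)
C = 2.6145 + 24.35000000 - 24.96353073 = 2.0010

Answer: Call price = 2.0010


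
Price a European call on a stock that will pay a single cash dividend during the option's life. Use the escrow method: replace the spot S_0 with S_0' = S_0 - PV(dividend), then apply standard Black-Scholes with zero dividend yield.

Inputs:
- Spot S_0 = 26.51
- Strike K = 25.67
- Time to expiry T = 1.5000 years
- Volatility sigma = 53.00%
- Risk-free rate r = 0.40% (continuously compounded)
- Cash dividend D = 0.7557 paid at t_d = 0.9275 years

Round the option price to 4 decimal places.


Answer: Price = 6.6451

Derivation:
PV(D) = D * exp(-r * t_d) = 0.7557 * 0.99629687 = 0.75290155
S_0' = S_0 - PV(D) = 26.5100 - 0.75290155 = 25.75709845
d1 = (ln(S_0'/K) + (r + sigma^2/2)*T) / (sigma*sqrt(T)) = 0.33901903
d2 = d1 - sigma*sqrt(T) = -0.31009575
exp(-rT) = 0.99401796
N(d1) = 0.63270230; N(d2) = 0.37824407
C = S_0' * N(d1) - K * exp(-rT) * N(d2) = 25.75709845 * 0.63270230 - 25.6700 * 0.99401796 * 0.37824407 = 6.6451


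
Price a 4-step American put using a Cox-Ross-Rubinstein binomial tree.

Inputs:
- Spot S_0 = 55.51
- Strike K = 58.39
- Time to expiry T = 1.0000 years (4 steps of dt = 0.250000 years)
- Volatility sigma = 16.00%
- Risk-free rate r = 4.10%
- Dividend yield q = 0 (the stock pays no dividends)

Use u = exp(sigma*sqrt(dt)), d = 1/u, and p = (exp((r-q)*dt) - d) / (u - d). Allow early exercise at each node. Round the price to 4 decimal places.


Answer: Price = V(0,0) = 4.3473

Derivation:
dt = T/N = 0.250000
u = exp(sigma*sqrt(dt)) = 1.083287; d = 1/u = 0.923116
p = (exp((r-q)*dt) - d) / (u - d) = 0.544334
Discount per step: exp(-r*dt) = 0.989802
Stock lattice S(k, i) with i counting down-moves:
  k=0: S(0,0) = 55.5100
  k=1: S(1,0) = 60.1333; S(1,1) = 51.2422
  k=2: S(2,0) = 65.1416; S(2,1) = 55.5100; S(2,2) = 47.3025
  k=3: S(3,0) = 70.5670; S(3,1) = 60.1333; S(3,2) = 51.2422; S(3,3) = 43.6657
  k=4: S(4,0) = 76.4444; S(4,1) = 65.1416; S(4,2) = 55.5100; S(4,3) = 47.3025; S(4,4) = 40.3085
Terminal payoffs V(N, i) = max(K - S_T, 0):
  V(4,0) = 0.000000; V(4,1) = 0.000000; V(4,2) = 2.880000; V(4,3) = 11.087498; V(4,4) = 18.081467
Backward induction: V(k, i) = exp(-r*dt) * [p * V(k+1, i) + (1-p) * V(k+1, i+1)]; then take max(V_cont, immediate exercise) for American.
  V(3,0) = exp(-r*dt) * [p*0.000000 + (1-p)*0.000000] = 0.000000; exercise = 0.000000; V(3,0) = max -> 0.000000
  V(3,1) = exp(-r*dt) * [p*0.000000 + (1-p)*2.880000] = 1.298936; exercise = 0.000000; V(3,1) = max -> 1.298936
  V(3,2) = exp(-r*dt) * [p*2.880000 + (1-p)*11.087498] = 6.552371; exercise = 7.147812; V(3,2) = max -> 7.147812
  V(3,3) = exp(-r*dt) * [p*11.087498 + (1-p)*18.081467] = 14.128847; exercise = 14.724287; V(3,3) = max -> 14.724287
  V(2,0) = exp(-r*dt) * [p*0.000000 + (1-p)*1.298936] = 0.585845; exercise = 0.000000; V(2,0) = max -> 0.585845
  V(2,1) = exp(-r*dt) * [p*1.298936 + (1-p)*7.147812] = 3.923646; exercise = 2.880000; V(2,1) = max -> 3.923646
  V(2,2) = exp(-r*dt) * [p*7.147812 + (1-p)*14.724287] = 10.492058; exercise = 11.087498; V(2,2) = max -> 11.087498
  V(1,0) = exp(-r*dt) * [p*0.585845 + (1-p)*3.923646] = 2.085283; exercise = 0.000000; V(1,0) = max -> 2.085283
  V(1,1) = exp(-r*dt) * [p*3.923646 + (1-p)*11.087498] = 7.114669; exercise = 7.147812; V(1,1) = max -> 7.147812
  V(0,0) = exp(-r*dt) * [p*2.085283 + (1-p)*7.147812] = 4.347316; exercise = 2.880000; V(0,0) = max -> 4.347316


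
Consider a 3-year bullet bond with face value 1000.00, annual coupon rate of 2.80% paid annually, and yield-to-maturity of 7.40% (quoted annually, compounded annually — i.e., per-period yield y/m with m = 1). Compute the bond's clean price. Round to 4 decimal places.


Coupon per period c = face * coupon_rate / m = 28.000000
Periods per year m = 1; per-period yield y/m = 0.074000
Number of cashflows N = 3
Cashflows (t years, CF_t, discount factor 1/(1+y/m)^(m*t), PV):
  t = 1.0000: CF_t = 28.000000, DF = 0.931099, PV = 26.070764
  t = 2.0000: CF_t = 28.000000, DF = 0.866945, PV = 24.274454
  t = 3.0000: CF_t = 1028.000000, DF = 0.807211, PV = 829.813069
Price P = sum_t PV_t = 880.158287

Answer: Price = 880.1583


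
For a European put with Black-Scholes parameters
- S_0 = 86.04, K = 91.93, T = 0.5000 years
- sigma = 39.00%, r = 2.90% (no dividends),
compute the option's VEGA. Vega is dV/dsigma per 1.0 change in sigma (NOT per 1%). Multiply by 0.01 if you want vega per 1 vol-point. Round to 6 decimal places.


d1 = -0.0496429337; d2 = -0.3254145784
phi(d1) = 0.3984510023; exp(-qT) = 1.0000000000; exp(-rT) = 0.9856046187
Vega = S * exp(-qT) * phi(d1) * sqrt(T) = 86.0400 * 1.0000000000 * 0.3984510023 * 0.7071067812 = 24.241547

Answer: Vega = 24.241547


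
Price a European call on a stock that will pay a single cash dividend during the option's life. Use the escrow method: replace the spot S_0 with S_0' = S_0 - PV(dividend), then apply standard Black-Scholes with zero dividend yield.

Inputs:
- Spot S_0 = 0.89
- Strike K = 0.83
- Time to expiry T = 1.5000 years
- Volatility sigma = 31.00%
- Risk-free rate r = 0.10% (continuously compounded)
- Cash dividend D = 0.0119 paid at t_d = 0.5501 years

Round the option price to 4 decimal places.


Answer: Price = 0.1546

Derivation:
PV(D) = D * exp(-r * t_d) = 0.0119 * 0.99945005 = 0.01189346
S_0' = S_0 - PV(D) = 0.8900 - 0.01189346 = 0.87810654
d1 = (ln(S_0'/K) + (r + sigma^2/2)*T) / (sigma*sqrt(T)) = 0.34218380
d2 = d1 - sigma*sqrt(T) = -0.03748711
exp(-rT) = 0.99850112
N(d1) = 0.63389371; N(d2) = 0.48504831
C = S_0' * N(d1) - K * exp(-rT) * N(d2) = 0.87810654 * 0.63389371 - 0.8300 * 0.99850112 * 0.48504831 = 0.1546


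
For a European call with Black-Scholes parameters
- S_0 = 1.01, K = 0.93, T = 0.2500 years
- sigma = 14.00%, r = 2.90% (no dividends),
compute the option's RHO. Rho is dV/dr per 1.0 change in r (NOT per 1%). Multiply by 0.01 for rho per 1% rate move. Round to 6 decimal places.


Answer: Rho = 0.206326

Derivation:
d1 = 1.3174431955; d2 = 1.2474431955
phi(d1) = 0.1675008556; exp(-qT) = 1.0000000000; exp(-rT) = 0.9927762179
N(d2) = 0.8938824818
Rho = K*T*exp(-rT)*N(d2) = 0.9300 * 0.2500 * 0.9927762179 * 0.8938824818 = 0.206326


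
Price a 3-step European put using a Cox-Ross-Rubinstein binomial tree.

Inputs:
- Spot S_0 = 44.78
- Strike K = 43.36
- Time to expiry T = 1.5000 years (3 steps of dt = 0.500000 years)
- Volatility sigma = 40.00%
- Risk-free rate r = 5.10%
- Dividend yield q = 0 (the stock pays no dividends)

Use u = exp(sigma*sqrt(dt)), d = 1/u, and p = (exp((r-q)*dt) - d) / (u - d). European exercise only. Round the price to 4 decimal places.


dt = T/N = 0.500000
u = exp(sigma*sqrt(dt)) = 1.326896; d = 1/u = 0.753638
p = (exp((r-q)*dt) - d) / (u - d) = 0.474812
Discount per step: exp(-r*dt) = 0.974822
Stock lattice S(k, i) with i counting down-moves:
  k=0: S(0,0) = 44.7800
  k=1: S(1,0) = 59.4184; S(1,1) = 33.7479
  k=2: S(2,0) = 78.8421; S(2,1) = 44.7800; S(2,2) = 25.4337
  k=3: S(3,0) = 104.6153; S(3,1) = 59.4184; S(3,2) = 33.7479; S(3,3) = 19.1678
Terminal payoffs V(N, i) = max(K - S_T, 0):
  V(3,0) = 0.000000; V(3,1) = 0.000000; V(3,2) = 9.612076; V(3,3) = 24.192168
Backward induction: V(k, i) = exp(-r*dt) * [p * V(k+1, i) + (1-p) * V(k+1, i+1)].
  V(2,0) = exp(-r*dt) * [p*0.000000 + (1-p)*0.000000] = 0.000000
  V(2,1) = exp(-r*dt) * [p*0.000000 + (1-p)*9.612076] = 4.921051
  V(2,2) = exp(-r*dt) * [p*9.612076 + (1-p)*24.192168] = 16.834570
  V(1,0) = exp(-r*dt) * [p*0.000000 + (1-p)*4.921051] = 2.519408
  V(1,1) = exp(-r*dt) * [p*4.921051 + (1-p)*16.834570] = 10.896460
  V(0,0) = exp(-r*dt) * [p*2.519408 + (1-p)*10.896460] = 6.744737

Answer: Price = V(0,0) = 6.7447


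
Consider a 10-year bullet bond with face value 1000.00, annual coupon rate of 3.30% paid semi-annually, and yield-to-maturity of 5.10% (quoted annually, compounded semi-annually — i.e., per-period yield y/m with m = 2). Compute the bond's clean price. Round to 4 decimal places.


Coupon per period c = face * coupon_rate / m = 16.500000
Periods per year m = 2; per-period yield y/m = 0.025500
Number of cashflows N = 20
Cashflows (t years, CF_t, discount factor 1/(1+y/m)^(m*t), PV):
  t = 0.5000: CF_t = 16.500000, DF = 0.975134, PV = 16.089712
  t = 1.0000: CF_t = 16.500000, DF = 0.950886, PV = 15.689627
  t = 1.5000: CF_t = 16.500000, DF = 0.927242, PV = 15.299490
  t = 2.0000: CF_t = 16.500000, DF = 0.904185, PV = 14.919054
  t = 2.5000: CF_t = 16.500000, DF = 0.881702, PV = 14.548078
  t = 3.0000: CF_t = 16.500000, DF = 0.859777, PV = 14.186327
  t = 3.5000: CF_t = 16.500000, DF = 0.838398, PV = 13.833571
  t = 4.0000: CF_t = 16.500000, DF = 0.817551, PV = 13.489586
  t = 4.5000: CF_t = 16.500000, DF = 0.797222, PV = 13.154155
  t = 5.0000: CF_t = 16.500000, DF = 0.777398, PV = 12.827065
  t = 5.5000: CF_t = 16.500000, DF = 0.758067, PV = 12.508108
  t = 6.0000: CF_t = 16.500000, DF = 0.739217, PV = 12.197083
  t = 6.5000: CF_t = 16.500000, DF = 0.720836, PV = 11.893791
  t = 7.0000: CF_t = 16.500000, DF = 0.702912, PV = 11.598041
  t = 7.5000: CF_t = 16.500000, DF = 0.685433, PV = 11.309645
  t = 8.0000: CF_t = 16.500000, DF = 0.668389, PV = 11.028420
  t = 8.5000: CF_t = 16.500000, DF = 0.651769, PV = 10.754188
  t = 9.0000: CF_t = 16.500000, DF = 0.635562, PV = 10.486776
  t = 9.5000: CF_t = 16.500000, DF = 0.619758, PV = 10.226012
  t = 10.0000: CF_t = 1016.500000, DF = 0.604347, PV = 614.319200
Price P = sum_t PV_t = 860.357929

Answer: Price = 860.3579


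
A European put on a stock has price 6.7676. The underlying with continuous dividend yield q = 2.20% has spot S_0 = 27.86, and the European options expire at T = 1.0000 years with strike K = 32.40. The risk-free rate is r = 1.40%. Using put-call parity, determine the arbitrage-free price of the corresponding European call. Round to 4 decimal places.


Answer: Call price = 2.0718

Derivation:
Put-call parity: C - P = S_0 * exp(-qT) - K * exp(-rT).
S_0 * exp(-qT) = 27.8600 * 0.97824024 = 27.25377295
K * exp(-rT) = 32.4000 * 0.98609754 = 31.94956043
C = P + S*exp(-qT) - K*exp(-rT)
C = 6.7676 + 27.25377295 - 31.94956043 = 2.0718


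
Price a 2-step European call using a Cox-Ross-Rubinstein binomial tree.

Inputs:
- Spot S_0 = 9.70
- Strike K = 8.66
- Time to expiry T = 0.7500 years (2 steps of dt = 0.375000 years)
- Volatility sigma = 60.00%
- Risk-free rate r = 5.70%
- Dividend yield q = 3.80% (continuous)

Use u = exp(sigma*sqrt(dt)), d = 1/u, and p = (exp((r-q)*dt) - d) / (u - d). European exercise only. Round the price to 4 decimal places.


dt = T/N = 0.375000
u = exp(sigma*sqrt(dt)) = 1.444009; d = 1/u = 0.692516
p = (exp((r-q)*dt) - d) / (u - d) = 0.418679
Discount per step: exp(-r*dt) = 0.978852
Stock lattice S(k, i) with i counting down-moves:
  k=0: S(0,0) = 9.7000
  k=1: S(1,0) = 14.0069; S(1,1) = 6.7174
  k=2: S(2,0) = 20.2261; S(2,1) = 9.7000; S(2,2) = 4.6519
Terminal payoffs V(N, i) = max(S_T - K, 0):
  V(2,0) = 11.566079; V(2,1) = 1.040000; V(2,2) = 0.000000
Backward induction: V(k, i) = exp(-r*dt) * [p * V(k+1, i) + (1-p) * V(k+1, i+1)].
  V(1,0) = exp(-r*dt) * [p*11.566079 + (1-p)*1.040000] = 5.331850
  V(1,1) = exp(-r*dt) * [p*1.040000 + (1-p)*0.000000] = 0.426217
  V(0,0) = exp(-r*dt) * [p*5.331850 + (1-p)*0.426217] = 2.427652

Answer: Price = V(0,0) = 2.4277


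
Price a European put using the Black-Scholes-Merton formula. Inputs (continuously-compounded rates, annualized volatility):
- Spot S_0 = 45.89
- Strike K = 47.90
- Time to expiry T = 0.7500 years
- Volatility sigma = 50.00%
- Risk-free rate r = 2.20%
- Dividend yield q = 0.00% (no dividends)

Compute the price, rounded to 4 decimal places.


Answer: Price = 8.5986

Derivation:
d1 = (ln(S/K) + (r - q + 0.5*sigma^2) * T) / (sigma * sqrt(T)) = 0.15561143
d2 = d1 - sigma * sqrt(T) = -0.27740128
exp(-rT) = 0.98363538; exp(-qT) = 1.00000000
P = K * exp(-rT) * N(-d2) - S_0 * exp(-qT) * N(-d1)
N(-d1) = 0.43816966; N(-d2) = 0.60926400
P = 47.9000 * 0.98363538 * 0.60926400 - 45.8900 * 1.00000000 * 0.43816966 = 8.5986


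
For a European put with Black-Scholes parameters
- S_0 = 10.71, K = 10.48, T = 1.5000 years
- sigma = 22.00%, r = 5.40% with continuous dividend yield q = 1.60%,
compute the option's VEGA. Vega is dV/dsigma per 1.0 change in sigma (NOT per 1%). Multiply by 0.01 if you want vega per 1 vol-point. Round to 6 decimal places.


Answer: Vega = 4.664012

Derivation:
d1 = 0.4268391960; d2 = 0.1573953243
phi(d1) = 0.3642064569; exp(-qT) = 0.9762857098; exp(-rT) = 0.9221936914
Vega = S * exp(-qT) * phi(d1) * sqrt(T) = 10.7100 * 0.9762857098 * 0.3642064569 * 1.2247448714 = 4.664012


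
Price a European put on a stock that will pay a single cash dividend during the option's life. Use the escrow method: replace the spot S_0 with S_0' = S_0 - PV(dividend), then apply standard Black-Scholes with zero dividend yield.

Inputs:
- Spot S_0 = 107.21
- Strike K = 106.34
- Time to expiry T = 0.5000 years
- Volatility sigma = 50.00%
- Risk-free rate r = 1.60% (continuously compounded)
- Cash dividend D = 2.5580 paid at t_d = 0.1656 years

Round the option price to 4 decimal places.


Answer: Price = 15.1645

Derivation:
PV(D) = D * exp(-r * t_d) = 2.5580 * 0.99735391 = 2.55123129
S_0' = S_0 - PV(D) = 107.2100 - 2.55123129 = 104.65876871
d1 = (ln(S_0'/K) + (r + sigma^2/2)*T) / (sigma*sqrt(T)) = 0.15432953
d2 = d1 - sigma*sqrt(T) = -0.19922386
exp(-rT) = 0.99203191
N(-d1) = 0.43867496; N(-d2) = 0.57895618
P = K * exp(-rT) * N(-d2) - S_0' * N(-d1) = 106.3400 * 0.99203191 * 0.57895618 - 104.65876871 * 0.43867496 = 15.1645


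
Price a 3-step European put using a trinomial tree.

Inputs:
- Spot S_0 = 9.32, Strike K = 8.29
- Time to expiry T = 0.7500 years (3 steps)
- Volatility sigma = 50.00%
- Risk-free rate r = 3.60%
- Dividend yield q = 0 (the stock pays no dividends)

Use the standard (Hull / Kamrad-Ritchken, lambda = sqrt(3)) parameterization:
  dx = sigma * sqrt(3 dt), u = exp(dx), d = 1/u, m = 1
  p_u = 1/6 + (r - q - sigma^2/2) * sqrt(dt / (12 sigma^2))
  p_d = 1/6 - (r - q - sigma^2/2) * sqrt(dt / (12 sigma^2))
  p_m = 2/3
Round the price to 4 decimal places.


dt = T/N = 0.250000; dx = sigma*sqrt(3*dt) = 0.433013
u = exp(dx) = 1.541896; d = 1/u = 0.648552
p_u = 0.140975, p_m = 0.666667, p_d = 0.192359
Discount per step: exp(-r*dt) = 0.991040
Stock lattice S(k, j) with j the centered position index:
  k=0: S(0,+0) = 9.3200
  k=1: S(1,-1) = 6.0445; S(1,+0) = 9.3200; S(1,+1) = 14.3705
  k=2: S(2,-2) = 3.9202; S(2,-1) = 6.0445; S(2,+0) = 9.3200; S(2,+1) = 14.3705; S(2,+2) = 22.1578
  k=3: S(3,-3) = 2.5424; S(3,-2) = 3.9202; S(3,-1) = 6.0445; S(3,+0) = 9.3200; S(3,+1) = 14.3705; S(3,+2) = 22.1578; S(3,+3) = 34.1650
Terminal payoffs V(N, j) = max(K - S_T, 0):
  V(3,-3) = 5.747559; V(3,-2) = 4.369821; V(3,-1) = 2.245493; V(3,+0) = 0.000000; V(3,+1) = 0.000000; V(3,+2) = 0.000000; V(3,+3) = 0.000000
Backward induction: V(k, j) = exp(-r*dt) * [p_u * V(k+1, j+1) + p_m * V(k+1, j) + p_d * V(k+1, j-1)]
  V(2,-2) = exp(-r*dt) * [p_u*2.245493 + p_m*4.369821 + p_d*5.747559] = 4.296522
  V(2,-1) = exp(-r*dt) * [p_u*0.000000 + p_m*2.245493 + p_d*4.369821] = 2.316625
  V(2,+0) = exp(-r*dt) * [p_u*0.000000 + p_m*0.000000 + p_d*2.245493] = 0.428070
  V(2,+1) = exp(-r*dt) * [p_u*0.000000 + p_m*0.000000 + p_d*0.000000] = 0.000000
  V(2,+2) = exp(-r*dt) * [p_u*0.000000 + p_m*0.000000 + p_d*0.000000] = 0.000000
  V(1,-1) = exp(-r*dt) * [p_u*0.428070 + p_m*2.316625 + p_d*4.296522] = 2.409454
  V(1,+0) = exp(-r*dt) * [p_u*0.000000 + p_m*0.428070 + p_d*2.316625] = 0.724454
  V(1,+1) = exp(-r*dt) * [p_u*0.000000 + p_m*0.000000 + p_d*0.428070] = 0.081605
  V(0,+0) = exp(-r*dt) * [p_u*0.081605 + p_m*0.724454 + p_d*2.409454] = 0.949370

Answer: Price = V(0,0) = 0.9494


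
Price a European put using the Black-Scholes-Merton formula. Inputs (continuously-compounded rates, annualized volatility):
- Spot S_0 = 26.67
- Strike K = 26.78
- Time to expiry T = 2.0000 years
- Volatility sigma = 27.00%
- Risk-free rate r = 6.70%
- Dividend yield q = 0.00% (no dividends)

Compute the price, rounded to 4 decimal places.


d1 = (ln(S/K) + (r - q + 0.5*sigma^2) * T) / (sigma * sqrt(T)) = 0.53107385
d2 = d1 - sigma * sqrt(T) = 0.14923619
exp(-rT) = 0.87459006; exp(-qT) = 1.00000000
P = K * exp(-rT) * N(-d2) - S_0 * exp(-qT) * N(-d1)
N(-d1) = 0.29768380; N(-d2) = 0.44068363
P = 26.7800 * 0.87459006 * 0.44068363 - 26.6700 * 1.00000000 * 0.29768380 = 2.3823

Answer: Price = 2.3823


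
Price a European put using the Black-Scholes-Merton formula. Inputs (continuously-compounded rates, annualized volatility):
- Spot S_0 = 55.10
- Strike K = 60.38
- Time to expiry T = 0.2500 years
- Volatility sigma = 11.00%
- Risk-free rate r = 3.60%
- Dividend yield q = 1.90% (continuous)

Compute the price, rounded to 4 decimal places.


Answer: Price = 5.0757

Derivation:
d1 = (ln(S/K) + (r - q + 0.5*sigma^2) * T) / (sigma * sqrt(T)) = -1.55901287
d2 = d1 - sigma * sqrt(T) = -1.61401287
exp(-rT) = 0.99104038; exp(-qT) = 0.99526126
P = K * exp(-rT) * N(-d2) - S_0 * exp(-qT) * N(-d1)
N(-d1) = 0.94050333; N(-d2) = 0.94673768
P = 60.3800 * 0.99104038 * 0.94673768 - 55.1000 * 0.99526126 * 0.94050333 = 5.0757


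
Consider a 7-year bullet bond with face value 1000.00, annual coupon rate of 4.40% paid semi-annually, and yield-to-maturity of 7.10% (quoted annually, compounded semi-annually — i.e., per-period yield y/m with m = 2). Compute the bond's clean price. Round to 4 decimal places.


Answer: Price = 853.0662

Derivation:
Coupon per period c = face * coupon_rate / m = 22.000000
Periods per year m = 2; per-period yield y/m = 0.035500
Number of cashflows N = 14
Cashflows (t years, CF_t, discount factor 1/(1+y/m)^(m*t), PV):
  t = 0.5000: CF_t = 22.000000, DF = 0.965717, PV = 21.245775
  t = 1.0000: CF_t = 22.000000, DF = 0.932609, PV = 20.517407
  t = 1.5000: CF_t = 22.000000, DF = 0.900637, PV = 19.814010
  t = 2.0000: CF_t = 22.000000, DF = 0.869760, PV = 19.134727
  t = 2.5000: CF_t = 22.000000, DF = 0.839942, PV = 18.478732
  t = 3.0000: CF_t = 22.000000, DF = 0.811147, PV = 17.845226
  t = 3.5000: CF_t = 22.000000, DF = 0.783338, PV = 17.233439
  t = 4.0000: CF_t = 22.000000, DF = 0.756483, PV = 16.642626
  t = 4.5000: CF_t = 22.000000, DF = 0.730549, PV = 16.072068
  t = 5.0000: CF_t = 22.000000, DF = 0.705503, PV = 15.521070
  t = 5.5000: CF_t = 22.000000, DF = 0.681316, PV = 14.988962
  t = 6.0000: CF_t = 22.000000, DF = 0.657959, PV = 14.475096
  t = 6.5000: CF_t = 22.000000, DF = 0.635402, PV = 13.978847
  t = 7.0000: CF_t = 1022.000000, DF = 0.613619, PV = 627.118266
Price P = sum_t PV_t = 853.066249


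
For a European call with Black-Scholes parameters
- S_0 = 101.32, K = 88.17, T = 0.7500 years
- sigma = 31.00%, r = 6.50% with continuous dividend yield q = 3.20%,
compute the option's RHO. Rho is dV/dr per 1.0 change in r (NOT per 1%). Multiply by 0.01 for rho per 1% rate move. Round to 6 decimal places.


d1 = 0.7442400917; d2 = 0.4757722165
phi(d1) = 0.3024361222; exp(-qT) = 0.9762857098; exp(-rT) = 0.9524192047
N(d2) = 0.6828816672
Rho = K*T*exp(-rT)*N(d2) = 88.1700 * 0.7500 * 0.9524192047 * 0.6828816672 = 43.008639

Answer: Rho = 43.008639


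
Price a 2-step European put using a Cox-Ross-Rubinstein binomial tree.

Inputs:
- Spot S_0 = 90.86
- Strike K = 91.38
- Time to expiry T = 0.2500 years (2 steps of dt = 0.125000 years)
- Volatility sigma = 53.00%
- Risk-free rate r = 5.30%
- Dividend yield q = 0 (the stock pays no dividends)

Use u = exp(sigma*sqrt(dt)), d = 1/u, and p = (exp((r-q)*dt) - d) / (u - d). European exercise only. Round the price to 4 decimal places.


dt = T/N = 0.125000
u = exp(sigma*sqrt(dt)) = 1.206089; d = 1/u = 0.829126
p = (exp((r-q)*dt) - d) / (u - d) = 0.470924
Discount per step: exp(-r*dt) = 0.993397
Stock lattice S(k, i) with i counting down-moves:
  k=0: S(0,0) = 90.8600
  k=1: S(1,0) = 109.5853; S(1,1) = 75.3344
  k=2: S(2,0) = 132.1697; S(2,1) = 90.8600; S(2,2) = 62.4617
Terminal payoffs V(N, i) = max(K - S_T, 0):
  V(2,0) = 0.000000; V(2,1) = 0.520000; V(2,2) = 28.918319
Backward induction: V(k, i) = exp(-r*dt) * [p * V(k+1, i) + (1-p) * V(k+1, i+1)].
  V(1,0) = exp(-r*dt) * [p*0.000000 + (1-p)*0.520000] = 0.273303
  V(1,1) = exp(-r*dt) * [p*0.520000 + (1-p)*28.918319] = 15.442232
  V(0,0) = exp(-r*dt) * [p*0.273303 + (1-p)*15.442232] = 8.244025

Answer: Price = V(0,0) = 8.2440


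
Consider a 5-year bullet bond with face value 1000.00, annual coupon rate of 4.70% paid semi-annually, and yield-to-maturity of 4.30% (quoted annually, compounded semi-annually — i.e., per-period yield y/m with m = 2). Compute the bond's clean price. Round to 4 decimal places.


Answer: Price = 1017.8250

Derivation:
Coupon per period c = face * coupon_rate / m = 23.500000
Periods per year m = 2; per-period yield y/m = 0.021500
Number of cashflows N = 10
Cashflows (t years, CF_t, discount factor 1/(1+y/m)^(m*t), PV):
  t = 0.5000: CF_t = 23.500000, DF = 0.978953, PV = 23.005384
  t = 1.0000: CF_t = 23.500000, DF = 0.958348, PV = 22.521179
  t = 1.5000: CF_t = 23.500000, DF = 0.938177, PV = 22.047165
  t = 2.0000: CF_t = 23.500000, DF = 0.918431, PV = 21.583128
  t = 2.5000: CF_t = 23.500000, DF = 0.899100, PV = 21.128857
  t = 3.0000: CF_t = 23.500000, DF = 0.880177, PV = 20.684148
  t = 3.5000: CF_t = 23.500000, DF = 0.861651, PV = 20.248799
  t = 4.0000: CF_t = 23.500000, DF = 0.843515, PV = 19.822613
  t = 4.5000: CF_t = 23.500000, DF = 0.825762, PV = 19.405397
  t = 5.0000: CF_t = 1023.500000, DF = 0.808381, PV = 827.378321
Price P = sum_t PV_t = 1017.824990


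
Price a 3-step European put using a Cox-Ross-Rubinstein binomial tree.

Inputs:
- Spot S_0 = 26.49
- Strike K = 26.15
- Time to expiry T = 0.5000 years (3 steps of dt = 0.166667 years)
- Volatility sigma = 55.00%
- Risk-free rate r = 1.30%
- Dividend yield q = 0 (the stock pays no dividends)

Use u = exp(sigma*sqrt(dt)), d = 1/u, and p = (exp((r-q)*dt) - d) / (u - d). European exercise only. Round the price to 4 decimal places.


Answer: Price = V(0,0) = 4.1294

Derivation:
dt = T/N = 0.166667
u = exp(sigma*sqrt(dt)) = 1.251742; d = 1/u = 0.798886
p = (exp((r-q)*dt) - d) / (u - d) = 0.448890
Discount per step: exp(-r*dt) = 0.997836
Stock lattice S(k, i) with i counting down-moves:
  k=0: S(0,0) = 26.4900
  k=1: S(1,0) = 33.1587; S(1,1) = 21.1625
  k=2: S(2,0) = 41.5061; S(2,1) = 26.4900; S(2,2) = 16.9064
  k=3: S(3,0) = 51.9549; S(3,1) = 33.1587; S(3,2) = 21.1625; S(3,3) = 13.5063
Terminal payoffs V(N, i) = max(K - S_T, 0):
  V(3,0) = 0.000000; V(3,1) = 0.000000; V(3,2) = 4.987500; V(3,3) = 12.643681
Backward induction: V(k, i) = exp(-r*dt) * [p * V(k+1, i) + (1-p) * V(k+1, i+1)].
  V(2,0) = exp(-r*dt) * [p*0.000000 + (1-p)*0.000000] = 0.000000
  V(2,1) = exp(-r*dt) * [p*0.000000 + (1-p)*4.987500] = 2.742711
  V(2,2) = exp(-r*dt) * [p*4.987500 + (1-p)*12.643681] = 9.186970
  V(1,0) = exp(-r*dt) * [p*0.000000 + (1-p)*2.742711] = 1.508264
  V(1,1) = exp(-r*dt) * [p*2.742711 + (1-p)*9.186970] = 6.280583
  V(0,0) = exp(-r*dt) * [p*1.508264 + (1-p)*6.280583] = 4.129379


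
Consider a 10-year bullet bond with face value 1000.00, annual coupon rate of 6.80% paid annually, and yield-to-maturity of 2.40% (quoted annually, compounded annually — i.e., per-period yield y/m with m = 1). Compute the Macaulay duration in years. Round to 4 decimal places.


Answer: Macaulay duration = 7.9749 years

Derivation:
Coupon per period c = face * coupon_rate / m = 68.000000
Periods per year m = 1; per-period yield y/m = 0.024000
Number of cashflows N = 10
Cashflows (t years, CF_t, discount factor 1/(1+y/m)^(m*t), PV):
  t = 1.0000: CF_t = 68.000000, DF = 0.976562, PV = 66.406250
  t = 2.0000: CF_t = 68.000000, DF = 0.953674, PV = 64.849854
  t = 3.0000: CF_t = 68.000000, DF = 0.931323, PV = 63.329935
  t = 4.0000: CF_t = 68.000000, DF = 0.909495, PV = 61.845640
  t = 5.0000: CF_t = 68.000000, DF = 0.888178, PV = 60.396133
  t = 6.0000: CF_t = 68.000000, DF = 0.867362, PV = 58.980598
  t = 7.0000: CF_t = 68.000000, DF = 0.847033, PV = 57.598240
  t = 8.0000: CF_t = 68.000000, DF = 0.827181, PV = 56.248282
  t = 9.0000: CF_t = 68.000000, DF = 0.807794, PV = 54.929963
  t = 10.0000: CF_t = 1068.000000, DF = 0.788861, PV = 842.503447
Price P = sum_t PV_t = 1387.088340
Macaulay numerator sum_t t * PV_t:
  t * PV_t at t = 1.0000: 66.406250
  t * PV_t at t = 2.0000: 129.699707
  t * PV_t at t = 3.0000: 189.989805
  t * PV_t at t = 4.0000: 247.382559
  t * PV_t at t = 5.0000: 301.980663
  t * PV_t at t = 6.0000: 353.883589
  t * PV_t at t = 7.0000: 403.187683
  t * PV_t at t = 8.0000: 449.986253
  t * PV_t at t = 9.0000: 494.369663
  t * PV_t at t = 10.0000: 8425.034468
Macaulay duration D = (sum_t t * PV_t) / P = 11061.920640 / 1387.088340 = 7.974922


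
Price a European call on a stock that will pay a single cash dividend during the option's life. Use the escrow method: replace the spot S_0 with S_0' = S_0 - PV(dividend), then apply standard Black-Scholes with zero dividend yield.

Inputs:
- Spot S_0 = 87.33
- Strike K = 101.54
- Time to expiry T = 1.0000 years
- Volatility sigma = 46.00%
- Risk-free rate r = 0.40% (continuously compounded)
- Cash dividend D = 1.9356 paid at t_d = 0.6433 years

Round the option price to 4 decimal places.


Answer: Price = 10.2091

Derivation:
PV(D) = D * exp(-r * t_d) = 1.9356 * 0.99743011 = 1.93062572
S_0' = S_0 - PV(D) = 87.3300 - 1.93062572 = 85.39937428
d1 = (ln(S_0'/K) + (r + sigma^2/2)*T) / (sigma*sqrt(T)) = -0.13763921
d2 = d1 - sigma*sqrt(T) = -0.59763921
exp(-rT) = 0.99600799
N(d1) = 0.44526278; N(d2) = 0.27504035
C = S_0' * N(d1) - K * exp(-rT) * N(d2) = 85.39937428 * 0.44526278 - 101.5400 * 0.99600799 * 0.27504035 = 10.2091


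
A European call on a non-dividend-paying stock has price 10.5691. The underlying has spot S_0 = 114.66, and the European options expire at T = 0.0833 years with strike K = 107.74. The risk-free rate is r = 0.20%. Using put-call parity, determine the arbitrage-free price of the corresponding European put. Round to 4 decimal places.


Put-call parity: C - P = S_0 * exp(-qT) - K * exp(-rT).
S_0 * exp(-qT) = 114.6600 * 1.00000000 = 114.66000000
K * exp(-rT) = 107.7400 * 0.99983341 = 107.72205201
P = C - S*exp(-qT) + K*exp(-rT)
P = 10.5691 - 114.66000000 + 107.72205201 = 3.6312

Answer: Put price = 3.6312


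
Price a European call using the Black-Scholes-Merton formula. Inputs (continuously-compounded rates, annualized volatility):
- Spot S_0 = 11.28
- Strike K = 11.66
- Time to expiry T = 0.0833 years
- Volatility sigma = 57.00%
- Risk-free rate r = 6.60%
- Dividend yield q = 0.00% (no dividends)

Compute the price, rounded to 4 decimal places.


Answer: Price = 0.6023

Derivation:
d1 = (ln(S/K) + (r - q + 0.5*sigma^2) * T) / (sigma * sqrt(T)) = -0.08572662
d2 = d1 - sigma * sqrt(T) = -0.25023853
exp(-rT) = 0.99451729; exp(-qT) = 1.00000000
C = S_0 * exp(-qT) * N(d1) - K * exp(-rT) * N(d2)
N(d1) = 0.46584187; N(d2) = 0.40120144
C = 11.2800 * 1.00000000 * 0.46584187 - 11.6600 * 0.99451729 * 0.40120144 = 0.6023


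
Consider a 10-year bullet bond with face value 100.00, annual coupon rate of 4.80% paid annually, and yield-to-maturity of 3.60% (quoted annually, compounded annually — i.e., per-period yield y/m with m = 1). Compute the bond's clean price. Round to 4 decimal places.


Coupon per period c = face * coupon_rate / m = 4.800000
Periods per year m = 1; per-period yield y/m = 0.036000
Number of cashflows N = 10
Cashflows (t years, CF_t, discount factor 1/(1+y/m)^(m*t), PV):
  t = 1.0000: CF_t = 4.800000, DF = 0.965251, PV = 4.633205
  t = 2.0000: CF_t = 4.800000, DF = 0.931709, PV = 4.472205
  t = 3.0000: CF_t = 4.800000, DF = 0.899333, PV = 4.316800
  t = 4.0000: CF_t = 4.800000, DF = 0.868082, PV = 4.166796
  t = 5.0000: CF_t = 4.800000, DF = 0.837917, PV = 4.022004
  t = 6.0000: CF_t = 4.800000, DF = 0.808801, PV = 3.882243
  t = 7.0000: CF_t = 4.800000, DF = 0.780696, PV = 3.747339
  t = 8.0000: CF_t = 4.800000, DF = 0.753567, PV = 3.617122
  t = 9.0000: CF_t = 4.800000, DF = 0.727381, PV = 3.491431
  t = 10.0000: CF_t = 104.800000, DF = 0.702106, PV = 73.580668
Price P = sum_t PV_t = 109.929813

Answer: Price = 109.9298


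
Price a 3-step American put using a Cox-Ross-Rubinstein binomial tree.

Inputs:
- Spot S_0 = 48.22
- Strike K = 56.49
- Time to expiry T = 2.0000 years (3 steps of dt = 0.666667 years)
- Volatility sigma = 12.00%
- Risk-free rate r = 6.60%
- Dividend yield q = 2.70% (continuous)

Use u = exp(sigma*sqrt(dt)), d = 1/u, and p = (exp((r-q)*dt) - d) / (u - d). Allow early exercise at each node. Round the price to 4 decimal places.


Answer: Price = V(0,0) = 8.2700

Derivation:
dt = T/N = 0.666667
u = exp(sigma*sqrt(dt)) = 1.102940; d = 1/u = 0.906667
p = (exp((r-q)*dt) - d) / (u - d) = 0.609730
Discount per step: exp(-r*dt) = 0.956954
Stock lattice S(k, i) with i counting down-moves:
  k=0: S(0,0) = 48.2200
  k=1: S(1,0) = 53.1838; S(1,1) = 43.7195
  k=2: S(2,0) = 58.6585; S(2,1) = 48.2200; S(2,2) = 39.6390
  k=3: S(3,0) = 64.6969; S(3,1) = 53.1838; S(3,2) = 43.7195; S(3,3) = 35.9394
Terminal payoffs V(N, i) = max(K - S_T, 0):
  V(3,0) = 0.000000; V(3,1) = 3.306220; V(3,2) = 12.770498; V(3,3) = 20.550567
Backward induction: V(k, i) = exp(-r*dt) * [p * V(k+1, i) + (1-p) * V(k+1, i+1)]; then take max(V_cont, immediate exercise) for American.
  V(2,0) = exp(-r*dt) * [p*0.000000 + (1-p)*3.306220] = 1.234774; exercise = 0.000000; V(2,0) = max -> 1.234774
  V(2,1) = exp(-r*dt) * [p*3.306220 + (1-p)*12.770498] = 6.698524; exercise = 8.270000; V(2,1) = max -> 8.270000
  V(2,2) = exp(-r*dt) * [p*12.770498 + (1-p)*20.550567] = 15.126401; exercise = 16.850952; V(2,2) = max -> 16.850952
  V(1,0) = exp(-r*dt) * [p*1.234774 + (1-p)*8.270000] = 3.809068; exercise = 3.306220; V(1,0) = max -> 3.809068
  V(1,1) = exp(-r*dt) * [p*8.270000 + (1-p)*16.850952] = 11.118737; exercise = 12.770498; V(1,1) = max -> 12.770498
  V(0,0) = exp(-r*dt) * [p*3.809068 + (1-p)*12.770498] = 6.991928; exercise = 8.270000; V(0,0) = max -> 8.270000


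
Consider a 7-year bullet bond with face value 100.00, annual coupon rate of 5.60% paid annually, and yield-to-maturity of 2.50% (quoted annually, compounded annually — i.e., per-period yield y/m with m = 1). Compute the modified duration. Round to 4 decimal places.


Coupon per period c = face * coupon_rate / m = 5.600000
Periods per year m = 1; per-period yield y/m = 0.025000
Number of cashflows N = 7
Cashflows (t years, CF_t, discount factor 1/(1+y/m)^(m*t), PV):
  t = 1.0000: CF_t = 5.600000, DF = 0.975610, PV = 5.463415
  t = 2.0000: CF_t = 5.600000, DF = 0.951814, PV = 5.330161
  t = 3.0000: CF_t = 5.600000, DF = 0.928599, PV = 5.200157
  t = 4.0000: CF_t = 5.600000, DF = 0.905951, PV = 5.073324
  t = 5.0000: CF_t = 5.600000, DF = 0.883854, PV = 4.949584
  t = 6.0000: CF_t = 5.600000, DF = 0.862297, PV = 4.828862
  t = 7.0000: CF_t = 105.600000, DF = 0.841265, PV = 88.837609
Price P = sum_t PV_t = 119.683111
First compute Macaulay numerator sum_t t * PV_t:
  t * PV_t at t = 1.0000: 5.463415
  t * PV_t at t = 2.0000: 10.660321
  t * PV_t at t = 3.0000: 15.600470
  t * PV_t at t = 4.0000: 20.293294
  t * PV_t at t = 5.0000: 24.747920
  t * PV_t at t = 6.0000: 28.973175
  t * PV_t at t = 7.0000: 621.863262
Macaulay duration D = 727.601857 / 119.683111 = 6.079403
Modified duration = D / (1 + y/m) = 6.079403 / (1 + 0.025000) = 5.931125

Answer: Modified duration = 5.9311


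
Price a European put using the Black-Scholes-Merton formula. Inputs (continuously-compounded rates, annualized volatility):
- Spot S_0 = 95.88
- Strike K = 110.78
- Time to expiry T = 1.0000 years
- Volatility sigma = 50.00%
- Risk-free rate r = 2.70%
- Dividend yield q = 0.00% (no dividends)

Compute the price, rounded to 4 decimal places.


d1 = (ln(S/K) + (r - q + 0.5*sigma^2) * T) / (sigma * sqrt(T)) = 0.01510231
d2 = d1 - sigma * sqrt(T) = -0.48489769
exp(-rT) = 0.97336124; exp(-qT) = 1.00000000
P = K * exp(-rT) * N(-d2) - S_0 * exp(-qT) * N(-d1)
N(-d1) = 0.49397528; N(-d2) = 0.68612554
P = 110.7800 * 0.97336124 * 0.68612554 - 95.8800 * 1.00000000 * 0.49397528 = 26.6219

Answer: Price = 26.6219


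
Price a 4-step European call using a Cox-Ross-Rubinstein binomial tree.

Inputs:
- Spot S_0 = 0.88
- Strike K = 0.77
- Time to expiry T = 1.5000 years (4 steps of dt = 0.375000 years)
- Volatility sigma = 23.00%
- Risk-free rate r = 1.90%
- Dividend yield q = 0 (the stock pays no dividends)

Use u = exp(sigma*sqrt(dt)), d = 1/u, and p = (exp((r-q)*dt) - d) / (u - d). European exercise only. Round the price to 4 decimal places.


dt = T/N = 0.375000
u = exp(sigma*sqrt(dt)) = 1.151247; d = 1/u = 0.868623
p = (exp((r-q)*dt) - d) / (u - d) = 0.490147
Discount per step: exp(-r*dt) = 0.992900
Stock lattice S(k, i) with i counting down-moves:
  k=0: S(0,0) = 0.8800
  k=1: S(1,0) = 1.0131; S(1,1) = 0.7644
  k=2: S(2,0) = 1.1663; S(2,1) = 0.8800; S(2,2) = 0.6640
  k=3: S(3,0) = 1.3427; S(3,1) = 1.0131; S(3,2) = 0.7644; S(3,3) = 0.5767
  k=4: S(4,0) = 1.5458; S(4,1) = 1.1663; S(4,2) = 0.8800; S(4,3) = 0.6640; S(4,4) = 0.5010
Terminal payoffs V(N, i) = max(S_T - K, 0):
  V(4,0) = 0.775812; V(4,1) = 0.396325; V(4,2) = 0.110000; V(4,3) = 0.000000; V(4,4) = 0.000000
Backward induction: V(k, i) = exp(-r*dt) * [p * V(k+1, i) + (1-p) * V(k+1, i+1)].
  V(3,0) = exp(-r*dt) * [p*0.775812 + (1-p)*0.396325] = 0.578195
  V(3,1) = exp(-r*dt) * [p*0.396325 + (1-p)*0.110000] = 0.248564
  V(3,2) = exp(-r*dt) * [p*0.110000 + (1-p)*0.000000] = 0.053533
  V(3,3) = exp(-r*dt) * [p*0.000000 + (1-p)*0.000000] = 0.000000
  V(2,0) = exp(-r*dt) * [p*0.578195 + (1-p)*0.248564] = 0.407220
  V(2,1) = exp(-r*dt) * [p*0.248564 + (1-p)*0.053533] = 0.148068
  V(2,2) = exp(-r*dt) * [p*0.053533 + (1-p)*0.000000] = 0.026053
  V(1,0) = exp(-r*dt) * [p*0.407220 + (1-p)*0.148068] = 0.273138
  V(1,1) = exp(-r*dt) * [p*0.148068 + (1-p)*0.026053] = 0.085249
  V(0,0) = exp(-r*dt) * [p*0.273138 + (1-p)*0.085249] = 0.176083

Answer: Price = V(0,0) = 0.1761


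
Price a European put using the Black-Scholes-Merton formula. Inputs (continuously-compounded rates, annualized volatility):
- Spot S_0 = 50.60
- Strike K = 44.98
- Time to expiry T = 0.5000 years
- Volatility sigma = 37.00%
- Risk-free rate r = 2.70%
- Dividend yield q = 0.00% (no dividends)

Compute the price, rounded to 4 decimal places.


d1 = (ln(S/K) + (r - q + 0.5*sigma^2) * T) / (sigma * sqrt(T)) = 0.63241578
d2 = d1 - sigma * sqrt(T) = 0.37078627
exp(-rT) = 0.98659072; exp(-qT) = 1.00000000
P = K * exp(-rT) * N(-d2) - S_0 * exp(-qT) * N(-d1)
N(-d1) = 0.26355761; N(-d2) = 0.35539836
P = 44.9800 * 0.98659072 * 0.35539836 - 50.6000 * 1.00000000 * 0.26355761 = 2.4354

Answer: Price = 2.4354


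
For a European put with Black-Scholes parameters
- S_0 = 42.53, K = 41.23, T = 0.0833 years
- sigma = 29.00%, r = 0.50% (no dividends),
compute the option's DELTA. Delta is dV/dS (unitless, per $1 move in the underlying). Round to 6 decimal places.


d1 = 0.4177207503; d2 = 0.3340217061
phi(d1) = 0.3656115508; exp(-qT) = 1.0000000000; exp(-rT) = 0.9995835867
N(-d1) = 0.3380756496
Delta = -exp(-qT) * N(-d1) = -1.0000000000 * 0.3380756496 = -0.338076

Answer: Delta = -0.338076


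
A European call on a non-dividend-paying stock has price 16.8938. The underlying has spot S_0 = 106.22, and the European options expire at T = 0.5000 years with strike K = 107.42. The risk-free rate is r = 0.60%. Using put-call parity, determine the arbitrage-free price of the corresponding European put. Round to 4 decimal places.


Put-call parity: C - P = S_0 * exp(-qT) - K * exp(-rT).
S_0 * exp(-qT) = 106.2200 * 1.00000000 = 106.22000000
K * exp(-rT) = 107.4200 * 0.99700450 = 107.09822291
P = C - S*exp(-qT) + K*exp(-rT)
P = 16.8938 - 106.22000000 + 107.09822291 = 17.7720

Answer: Put price = 17.7720


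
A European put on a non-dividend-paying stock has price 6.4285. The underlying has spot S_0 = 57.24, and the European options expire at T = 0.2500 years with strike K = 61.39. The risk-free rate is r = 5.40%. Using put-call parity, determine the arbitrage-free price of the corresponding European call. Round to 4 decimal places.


Put-call parity: C - P = S_0 * exp(-qT) - K * exp(-rT).
S_0 * exp(-qT) = 57.2400 * 1.00000000 = 57.24000000
K * exp(-rT) = 61.3900 * 0.98659072 = 60.56680407
C = P + S*exp(-qT) - K*exp(-rT)
C = 6.4285 + 57.24000000 - 60.56680407 = 3.1017

Answer: Call price = 3.1017


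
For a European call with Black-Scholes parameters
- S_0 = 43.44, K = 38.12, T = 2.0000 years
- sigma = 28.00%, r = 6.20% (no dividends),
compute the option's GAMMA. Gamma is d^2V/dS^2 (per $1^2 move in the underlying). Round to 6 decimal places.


Answer: Gamma = 0.016283

Derivation:
d1 = 0.8410570412; d2 = 0.4450772438
phi(d1) = 0.2800948435; exp(-qT) = 1.0000000000; exp(-rT) = 0.8833798409
Gamma = exp(-qT) * phi(d1) / (S * sigma * sqrt(T)) = 1.0000000000 * 0.2800948435 / (43.4400 * 0.2800 * 1.4142135624) = 0.016283
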